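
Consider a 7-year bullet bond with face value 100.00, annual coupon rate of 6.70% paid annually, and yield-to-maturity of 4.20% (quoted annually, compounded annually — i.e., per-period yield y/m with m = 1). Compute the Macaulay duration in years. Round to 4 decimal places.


Answer: Macaulay duration = 5.9006 years

Derivation:
Coupon per period c = face * coupon_rate / m = 6.700000
Periods per year m = 1; per-period yield y/m = 0.042000
Number of cashflows N = 7
Cashflows (t years, CF_t, discount factor 1/(1+y/m)^(m*t), PV):
  t = 1.0000: CF_t = 6.700000, DF = 0.959693, PV = 6.429942
  t = 2.0000: CF_t = 6.700000, DF = 0.921010, PV = 6.170770
  t = 3.0000: CF_t = 6.700000, DF = 0.883887, PV = 5.922044
  t = 4.0000: CF_t = 6.700000, DF = 0.848260, PV = 5.683344
  t = 5.0000: CF_t = 6.700000, DF = 0.814069, PV = 5.454265
  t = 6.0000: CF_t = 6.700000, DF = 0.781257, PV = 5.234419
  t = 7.0000: CF_t = 106.700000, DF = 0.749766, PV = 80.000074
Price P = sum_t PV_t = 114.894858
Macaulay numerator sum_t t * PV_t:
  t * PV_t at t = 1.0000: 6.429942
  t * PV_t at t = 2.0000: 12.341540
  t * PV_t at t = 3.0000: 17.766133
  t * PV_t at t = 4.0000: 22.733375
  t * PV_t at t = 5.0000: 27.271323
  t * PV_t at t = 6.0000: 31.406514
  t * PV_t at t = 7.0000: 560.000515
Macaulay duration D = (sum_t t * PV_t) / P = 677.949343 / 114.894858 = 5.900606


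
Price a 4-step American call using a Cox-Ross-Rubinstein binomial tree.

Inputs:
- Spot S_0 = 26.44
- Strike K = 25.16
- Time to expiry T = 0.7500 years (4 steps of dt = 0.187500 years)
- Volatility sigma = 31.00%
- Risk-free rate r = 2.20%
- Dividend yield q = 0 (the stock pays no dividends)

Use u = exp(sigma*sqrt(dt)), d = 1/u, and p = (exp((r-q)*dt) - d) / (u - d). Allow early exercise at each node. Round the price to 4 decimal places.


dt = T/N = 0.187500
u = exp(sigma*sqrt(dt)) = 1.143660; d = 1/u = 0.874385
p = (exp((r-q)*dt) - d) / (u - d) = 0.481842
Discount per step: exp(-r*dt) = 0.995883
Stock lattice S(k, i) with i counting down-moves:
  k=0: S(0,0) = 26.4400
  k=1: S(1,0) = 30.2384; S(1,1) = 23.1188
  k=2: S(2,0) = 34.5824; S(2,1) = 26.4400; S(2,2) = 20.2147
  k=3: S(3,0) = 39.5506; S(3,1) = 30.2384; S(3,2) = 23.1188; S(3,3) = 17.6754
  k=4: S(4,0) = 45.2324; S(4,1) = 34.5824; S(4,2) = 26.4400; S(4,3) = 20.2147; S(4,4) = 15.4551
Terminal payoffs V(N, i) = max(S_T - K, 0):
  V(4,0) = 20.072405; V(4,1) = 9.422435; V(4,2) = 1.280000; V(4,3) = 0.000000; V(4,4) = 0.000000
Backward induction: V(k, i) = exp(-r*dt) * [p * V(k+1, i) + (1-p) * V(k+1, i+1)]; then take max(V_cont, immediate exercise) for American.
  V(3,0) = exp(-r*dt) * [p*20.072405 + (1-p)*9.422435] = 14.494130; exercise = 14.390559; V(3,0) = max -> 14.494130
  V(3,1) = exp(-r*dt) * [p*9.422435 + (1-p)*1.280000] = 5.181950; exercise = 5.078379; V(3,1) = max -> 5.181950
  V(3,2) = exp(-r*dt) * [p*1.280000 + (1-p)*0.000000] = 0.614219; exercise = 0.000000; V(3,2) = max -> 0.614219
  V(3,3) = exp(-r*dt) * [p*0.000000 + (1-p)*0.000000] = 0.000000; exercise = 0.000000; V(3,3) = max -> 0.000000
  V(2,0) = exp(-r*dt) * [p*14.494130 + (1-p)*5.181950] = 9.629151; exercise = 9.422435; V(2,0) = max -> 9.629151
  V(2,1) = exp(-r*dt) * [p*5.181950 + (1-p)*0.614219] = 2.803557; exercise = 1.280000; V(2,1) = max -> 2.803557
  V(2,2) = exp(-r*dt) * [p*0.614219 + (1-p)*0.000000] = 0.294739; exercise = 0.000000; V(2,2) = max -> 0.294739
  V(1,0) = exp(-r*dt) * [p*9.629151 + (1-p)*2.803557] = 6.067338; exercise = 5.078379; V(1,0) = max -> 6.067338
  V(1,1) = exp(-r*dt) * [p*2.803557 + (1-p)*0.294739] = 1.497404; exercise = 0.000000; V(1,1) = max -> 1.497404
  V(0,0) = exp(-r*dt) * [p*6.067338 + (1-p)*1.497404] = 3.684163; exercise = 1.280000; V(0,0) = max -> 3.684163

Answer: Price = V(0,0) = 3.6842


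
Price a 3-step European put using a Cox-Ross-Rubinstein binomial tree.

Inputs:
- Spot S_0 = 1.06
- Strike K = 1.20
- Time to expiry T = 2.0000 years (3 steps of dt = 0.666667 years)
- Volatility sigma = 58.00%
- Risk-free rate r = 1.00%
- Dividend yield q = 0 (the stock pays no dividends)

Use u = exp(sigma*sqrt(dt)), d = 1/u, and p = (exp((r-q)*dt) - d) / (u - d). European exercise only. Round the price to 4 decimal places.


dt = T/N = 0.666667
u = exp(sigma*sqrt(dt)) = 1.605713; d = 1/u = 0.622776
p = (exp((r-q)*dt) - d) / (u - d) = 0.390577
Discount per step: exp(-r*dt) = 0.993356
Stock lattice S(k, i) with i counting down-moves:
  k=0: S(0,0) = 1.0600
  k=1: S(1,0) = 1.7021; S(1,1) = 0.6601
  k=2: S(2,0) = 2.7330; S(2,1) = 1.0600; S(2,2) = 0.4111
  k=3: S(3,0) = 4.3884; S(3,1) = 1.7021; S(3,2) = 0.6601; S(3,3) = 0.2560
Terminal payoffs V(N, i) = max(K - S_T, 0):
  V(3,0) = 0.000000; V(3,1) = 0.000000; V(3,2) = 0.539857; V(3,3) = 0.943963
Backward induction: V(k, i) = exp(-r*dt) * [p * V(k+1, i) + (1-p) * V(k+1, i+1)].
  V(2,0) = exp(-r*dt) * [p*0.000000 + (1-p)*0.000000] = 0.000000
  V(2,1) = exp(-r*dt) * [p*0.000000 + (1-p)*0.539857] = 0.326815
  V(2,2) = exp(-r*dt) * [p*0.539857 + (1-p)*0.943963] = 0.780905
  V(1,0) = exp(-r*dt) * [p*0.000000 + (1-p)*0.326815] = 0.197845
  V(1,1) = exp(-r*dt) * [p*0.326815 + (1-p)*0.780905] = 0.599538
  V(0,0) = exp(-r*dt) * [p*0.197845 + (1-p)*0.599538] = 0.439705

Answer: Price = V(0,0) = 0.4397


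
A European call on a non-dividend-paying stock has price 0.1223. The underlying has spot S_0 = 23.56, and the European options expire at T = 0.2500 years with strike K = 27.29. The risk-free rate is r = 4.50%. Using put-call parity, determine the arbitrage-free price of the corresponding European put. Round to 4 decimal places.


Put-call parity: C - P = S_0 * exp(-qT) - K * exp(-rT).
S_0 * exp(-qT) = 23.5600 * 1.00000000 = 23.56000000
K * exp(-rT) = 27.2900 * 0.98881304 = 26.98470799
P = C - S*exp(-qT) + K*exp(-rT)
P = 0.1223 - 23.56000000 + 26.98470799 = 3.5470

Answer: Put price = 3.5470


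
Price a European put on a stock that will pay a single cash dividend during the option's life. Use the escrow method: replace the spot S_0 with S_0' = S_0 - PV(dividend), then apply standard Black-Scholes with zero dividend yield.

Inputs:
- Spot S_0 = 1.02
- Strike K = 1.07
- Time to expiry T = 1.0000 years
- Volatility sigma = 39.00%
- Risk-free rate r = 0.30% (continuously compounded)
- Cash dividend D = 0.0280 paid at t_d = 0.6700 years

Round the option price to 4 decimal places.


PV(D) = D * exp(-r * t_d) = 0.0280 * 0.99799202 = 0.02794378
S_0' = S_0 - PV(D) = 1.0200 - 0.02794378 = 0.99205622
d1 = (ln(S_0'/K) + (r + sigma^2/2)*T) / (sigma*sqrt(T)) = 0.00875860
d2 = d1 - sigma*sqrt(T) = -0.38124140
exp(-rT) = 0.99700450
N(-d1) = 0.49650587; N(-d2) = 0.64848793
P = K * exp(-rT) * N(-d2) - S_0' * N(-d1) = 1.0700 * 0.99700450 * 0.64848793 - 0.99205622 * 0.49650587 = 0.1992

Answer: Price = 0.1992


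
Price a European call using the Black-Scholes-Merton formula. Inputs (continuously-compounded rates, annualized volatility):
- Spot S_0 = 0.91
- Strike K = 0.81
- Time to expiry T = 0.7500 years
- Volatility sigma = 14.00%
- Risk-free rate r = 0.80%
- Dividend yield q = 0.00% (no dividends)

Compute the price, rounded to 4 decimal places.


d1 = (ln(S/K) + (r - q + 0.5*sigma^2) * T) / (sigma * sqrt(T)) = 1.07024534
d2 = d1 - sigma * sqrt(T) = 0.94900179
exp(-rT) = 0.99401796; exp(-qT) = 1.00000000
C = S_0 * exp(-qT) * N(d1) - K * exp(-rT) * N(d2)
N(d1) = 0.85774556; N(d2) = 0.82869015
C = 0.9100 * 1.00000000 * 0.85774556 - 0.8100 * 0.99401796 * 0.82869015 = 0.1133

Answer: Price = 0.1133


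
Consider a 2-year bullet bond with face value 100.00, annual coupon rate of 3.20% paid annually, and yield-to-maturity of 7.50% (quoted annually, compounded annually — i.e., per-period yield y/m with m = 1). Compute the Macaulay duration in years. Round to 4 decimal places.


Answer: Macaulay duration = 1.9677 years

Derivation:
Coupon per period c = face * coupon_rate / m = 3.200000
Periods per year m = 1; per-period yield y/m = 0.075000
Number of cashflows N = 2
Cashflows (t years, CF_t, discount factor 1/(1+y/m)^(m*t), PV):
  t = 1.0000: CF_t = 3.200000, DF = 0.930233, PV = 2.976744
  t = 2.0000: CF_t = 103.200000, DF = 0.865333, PV = 89.302326
Price P = sum_t PV_t = 92.279070
Macaulay numerator sum_t t * PV_t:
  t * PV_t at t = 1.0000: 2.976744
  t * PV_t at t = 2.0000: 178.604651
Macaulay duration D = (sum_t t * PV_t) / P = 181.581395 / 92.279070 = 1.967742


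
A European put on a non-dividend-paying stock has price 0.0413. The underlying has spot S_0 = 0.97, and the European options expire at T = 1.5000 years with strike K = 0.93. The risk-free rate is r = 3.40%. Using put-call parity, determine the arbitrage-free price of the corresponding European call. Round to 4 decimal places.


Put-call parity: C - P = S_0 * exp(-qT) - K * exp(-rT).
S_0 * exp(-qT) = 0.9700 * 1.00000000 = 0.97000000
K * exp(-rT) = 0.9300 * 0.95027867 = 0.88375916
C = P + S*exp(-qT) - K*exp(-rT)
C = 0.0413 + 0.97000000 - 0.88375916 = 0.1275

Answer: Call price = 0.1275


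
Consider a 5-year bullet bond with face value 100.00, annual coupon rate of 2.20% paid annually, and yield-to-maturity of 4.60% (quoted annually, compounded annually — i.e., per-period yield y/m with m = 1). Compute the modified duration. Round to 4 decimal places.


Coupon per period c = face * coupon_rate / m = 2.200000
Periods per year m = 1; per-period yield y/m = 0.046000
Number of cashflows N = 5
Cashflows (t years, CF_t, discount factor 1/(1+y/m)^(m*t), PV):
  t = 1.0000: CF_t = 2.200000, DF = 0.956023, PV = 2.103250
  t = 2.0000: CF_t = 2.200000, DF = 0.913980, PV = 2.010756
  t = 3.0000: CF_t = 2.200000, DF = 0.873786, PV = 1.922329
  t = 4.0000: CF_t = 2.200000, DF = 0.835359, PV = 1.837790
  t = 5.0000: CF_t = 102.200000, DF = 0.798623, PV = 81.619226
Price P = sum_t PV_t = 89.493351
First compute Macaulay numerator sum_t t * PV_t:
  t * PV_t at t = 1.0000: 2.103250
  t * PV_t at t = 2.0000: 4.021511
  t * PV_t at t = 3.0000: 5.766986
  t * PV_t at t = 4.0000: 7.351161
  t * PV_t at t = 5.0000: 408.096131
Macaulay duration D = 427.339040 / 89.493351 = 4.775093
Modified duration = D / (1 + y/m) = 4.775093 / (1 + 0.046000) = 4.565098

Answer: Modified duration = 4.5651


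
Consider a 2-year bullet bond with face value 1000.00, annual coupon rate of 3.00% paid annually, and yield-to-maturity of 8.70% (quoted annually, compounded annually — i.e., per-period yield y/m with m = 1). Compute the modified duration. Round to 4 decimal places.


Coupon per period c = face * coupon_rate / m = 30.000000
Periods per year m = 1; per-period yield y/m = 0.087000
Number of cashflows N = 2
Cashflows (t years, CF_t, discount factor 1/(1+y/m)^(m*t), PV):
  t = 1.0000: CF_t = 30.000000, DF = 0.919963, PV = 27.598896
  t = 2.0000: CF_t = 1030.000000, DF = 0.846332, PV = 871.722261
Price P = sum_t PV_t = 899.321157
First compute Macaulay numerator sum_t t * PV_t:
  t * PV_t at t = 1.0000: 27.598896
  t * PV_t at t = 2.0000: 1743.444522
Macaulay duration D = 1771.043418 / 899.321157 = 1.969311
Modified duration = D / (1 + y/m) = 1.969311 / (1 + 0.087000) = 1.811694

Answer: Modified duration = 1.8117


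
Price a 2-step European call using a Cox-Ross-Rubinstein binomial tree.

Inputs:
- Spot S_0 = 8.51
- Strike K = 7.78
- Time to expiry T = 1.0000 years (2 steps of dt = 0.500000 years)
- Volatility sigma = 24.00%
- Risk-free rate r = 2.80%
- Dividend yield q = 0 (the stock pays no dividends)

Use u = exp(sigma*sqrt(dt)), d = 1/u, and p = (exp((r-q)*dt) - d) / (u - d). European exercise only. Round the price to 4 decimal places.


dt = T/N = 0.500000
u = exp(sigma*sqrt(dt)) = 1.184956; d = 1/u = 0.843913
p = (exp((r-q)*dt) - d) / (u - d) = 0.499014
Discount per step: exp(-r*dt) = 0.986098
Stock lattice S(k, i) with i counting down-moves:
  k=0: S(0,0) = 8.5100
  k=1: S(1,0) = 10.0840; S(1,1) = 7.1817
  k=2: S(2,0) = 11.9491; S(2,1) = 8.5100; S(2,2) = 6.0607
Terminal payoffs V(N, i) = max(S_T - K, 0):
  V(2,0) = 4.169067; V(2,1) = 0.730000; V(2,2) = 0.000000
Backward induction: V(k, i) = exp(-r*dt) * [p * V(k+1, i) + (1-p) * V(k+1, i+1)].
  V(1,0) = exp(-r*dt) * [p*4.169067 + (1-p)*0.730000] = 2.412137
  V(1,1) = exp(-r*dt) * [p*0.730000 + (1-p)*0.000000] = 0.359216
  V(0,0) = exp(-r*dt) * [p*2.412137 + (1-p)*0.359216] = 1.364417

Answer: Price = V(0,0) = 1.3644


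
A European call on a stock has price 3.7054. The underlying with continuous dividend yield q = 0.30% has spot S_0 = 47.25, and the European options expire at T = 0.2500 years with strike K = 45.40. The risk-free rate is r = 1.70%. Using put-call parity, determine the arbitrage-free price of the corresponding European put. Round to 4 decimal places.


Put-call parity: C - P = S_0 * exp(-qT) - K * exp(-rT).
S_0 * exp(-qT) = 47.2500 * 0.99925028 = 47.21457579
K * exp(-rT) = 45.4000 * 0.99575902 = 45.20745944
P = C - S*exp(-qT) + K*exp(-rT)
P = 3.7054 - 47.21457579 + 45.20745944 = 1.6983

Answer: Put price = 1.6983


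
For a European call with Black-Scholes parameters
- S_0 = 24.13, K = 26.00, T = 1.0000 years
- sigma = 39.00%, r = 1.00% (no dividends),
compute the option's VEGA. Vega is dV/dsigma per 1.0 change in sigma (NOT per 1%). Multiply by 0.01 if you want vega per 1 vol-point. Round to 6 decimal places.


d1 = 0.0292547221; d2 = -0.3607452779
phi(d1) = 0.3987716018; exp(-qT) = 1.0000000000; exp(-rT) = 0.9900498337
Vega = S * exp(-qT) * phi(d1) * sqrt(T) = 24.1300 * 1.0000000000 * 0.3987716018 * 1.0000000000 = 9.622359

Answer: Vega = 9.622359


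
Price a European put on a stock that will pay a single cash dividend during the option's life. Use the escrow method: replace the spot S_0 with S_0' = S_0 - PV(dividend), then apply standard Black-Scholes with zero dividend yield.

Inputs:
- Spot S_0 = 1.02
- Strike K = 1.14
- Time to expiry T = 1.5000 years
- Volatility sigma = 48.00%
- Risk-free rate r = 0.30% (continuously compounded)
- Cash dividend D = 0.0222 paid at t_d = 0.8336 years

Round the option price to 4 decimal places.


PV(D) = D * exp(-r * t_d) = 0.0222 * 0.99750232 = 0.02214455
S_0' = S_0 - PV(D) = 1.0200 - 0.02214455 = 0.99785545
d1 = (ln(S_0'/K) + (r + sigma^2/2)*T) / (sigma*sqrt(T)) = 0.07505795
d2 = d1 - sigma*sqrt(T) = -0.51281959
exp(-rT) = 0.99551011
N(-d1) = 0.47008430; N(-d2) = 0.69596124
P = K * exp(-rT) * N(-d2) - S_0' * N(-d1) = 1.1400 * 0.99551011 * 0.69596124 - 0.99785545 * 0.47008430 = 0.3208

Answer: Price = 0.3208


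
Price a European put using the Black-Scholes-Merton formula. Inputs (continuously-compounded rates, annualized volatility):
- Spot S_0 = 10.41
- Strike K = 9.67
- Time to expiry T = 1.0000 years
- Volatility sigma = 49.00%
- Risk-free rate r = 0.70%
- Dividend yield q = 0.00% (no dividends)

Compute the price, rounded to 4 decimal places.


d1 = (ln(S/K) + (r - q + 0.5*sigma^2) * T) / (sigma * sqrt(T)) = 0.40977260
d2 = d1 - sigma * sqrt(T) = -0.08022740
exp(-rT) = 0.99302444; exp(-qT) = 1.00000000
P = K * exp(-rT) * N(-d2) - S_0 * exp(-qT) * N(-d1)
N(-d1) = 0.34098638; N(-d2) = 0.53197180
P = 9.6700 * 0.99302444 * 0.53197180 - 10.4100 * 1.00000000 * 0.34098638 = 1.5586

Answer: Price = 1.5586


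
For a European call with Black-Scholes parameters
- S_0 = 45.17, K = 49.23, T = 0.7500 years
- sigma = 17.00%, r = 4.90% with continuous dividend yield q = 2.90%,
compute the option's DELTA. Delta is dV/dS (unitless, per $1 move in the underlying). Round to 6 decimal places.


Answer: Delta = 0.333884

Derivation:
d1 = -0.4091208888; d2 = -0.5563452075
phi(d1) = 0.3669137456; exp(-qT) = 0.9784848257; exp(-rT) = 0.9639170845
N(d1) = 0.3412254737
Delta = exp(-qT) * N(d1) = 0.9784848257 * 0.3412254737 = 0.333884


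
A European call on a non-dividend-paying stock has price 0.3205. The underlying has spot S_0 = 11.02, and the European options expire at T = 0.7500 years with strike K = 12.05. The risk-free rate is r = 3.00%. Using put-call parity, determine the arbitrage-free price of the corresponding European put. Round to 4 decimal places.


Answer: Put price = 1.0824

Derivation:
Put-call parity: C - P = S_0 * exp(-qT) - K * exp(-rT).
S_0 * exp(-qT) = 11.0200 * 1.00000000 = 11.02000000
K * exp(-rT) = 12.0500 * 0.97775124 = 11.78190241
P = C - S*exp(-qT) + K*exp(-rT)
P = 0.3205 - 11.02000000 + 11.78190241 = 1.0824


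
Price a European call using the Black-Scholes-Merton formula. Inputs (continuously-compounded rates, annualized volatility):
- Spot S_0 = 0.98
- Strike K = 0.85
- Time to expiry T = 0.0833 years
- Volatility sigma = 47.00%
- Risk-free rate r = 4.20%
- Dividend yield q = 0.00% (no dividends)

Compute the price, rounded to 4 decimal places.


d1 = (ln(S/K) + (r - q + 0.5*sigma^2) * T) / (sigma * sqrt(T)) = 1.14275789
d2 = d1 - sigma * sqrt(T) = 1.00710771
exp(-rT) = 0.99650751; exp(-qT) = 1.00000000
C = S_0 * exp(-qT) * N(d1) - K * exp(-rT) * N(d2)
N(d1) = 0.87343044; N(d2) = 0.84305849
C = 0.9800 * 1.00000000 * 0.87343044 - 0.8500 * 0.99650751 * 0.84305849 = 0.1419

Answer: Price = 0.1419


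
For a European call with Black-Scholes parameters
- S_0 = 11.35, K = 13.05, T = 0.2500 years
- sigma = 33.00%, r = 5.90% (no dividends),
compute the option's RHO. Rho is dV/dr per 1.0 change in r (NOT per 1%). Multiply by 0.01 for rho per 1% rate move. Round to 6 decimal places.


Answer: Rho = 0.645320

Derivation:
d1 = -0.6739872112; d2 = -0.8389872112
phi(d1) = 0.3178842635; exp(-qT) = 1.0000000000; exp(-rT) = 0.9853582484
N(d2) = 0.2007382431
Rho = K*T*exp(-rT)*N(d2) = 13.0500 * 0.2500 * 0.9853582484 * 0.2007382431 = 0.645320


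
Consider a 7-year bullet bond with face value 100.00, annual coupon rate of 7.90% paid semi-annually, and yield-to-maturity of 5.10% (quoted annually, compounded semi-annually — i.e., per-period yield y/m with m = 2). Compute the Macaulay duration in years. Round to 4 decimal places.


Coupon per period c = face * coupon_rate / m = 3.950000
Periods per year m = 2; per-period yield y/m = 0.025500
Number of cashflows N = 14
Cashflows (t years, CF_t, discount factor 1/(1+y/m)^(m*t), PV):
  t = 0.5000: CF_t = 3.950000, DF = 0.975134, PV = 3.851780
  t = 1.0000: CF_t = 3.950000, DF = 0.950886, PV = 3.756002
  t = 1.5000: CF_t = 3.950000, DF = 0.927242, PV = 3.662605
  t = 2.0000: CF_t = 3.950000, DF = 0.904185, PV = 3.571531
  t = 2.5000: CF_t = 3.950000, DF = 0.881702, PV = 3.482722
  t = 3.0000: CF_t = 3.950000, DF = 0.859777, PV = 3.396121
  t = 3.5000: CF_t = 3.950000, DF = 0.838398, PV = 3.311673
  t = 4.0000: CF_t = 3.950000, DF = 0.817551, PV = 3.229325
  t = 4.5000: CF_t = 3.950000, DF = 0.797222, PV = 3.149025
  t = 5.0000: CF_t = 3.950000, DF = 0.777398, PV = 3.070722
  t = 5.5000: CF_t = 3.950000, DF = 0.758067, PV = 2.994365
  t = 6.0000: CF_t = 3.950000, DF = 0.739217, PV = 2.919908
  t = 6.5000: CF_t = 3.950000, DF = 0.720836, PV = 2.847301
  t = 7.0000: CF_t = 103.950000, DF = 0.702912, PV = 73.067658
Price P = sum_t PV_t = 116.310737
Macaulay numerator sum_t t * PV_t:
  t * PV_t at t = 0.5000: 1.925890
  t * PV_t at t = 1.0000: 3.756002
  t * PV_t at t = 1.5000: 5.493908
  t * PV_t at t = 2.0000: 7.143062
  t * PV_t at t = 2.5000: 8.706804
  t * PV_t at t = 3.0000: 10.188362
  t * PV_t at t = 3.5000: 11.590855
  t * PV_t at t = 4.0000: 12.917301
  t * PV_t at t = 4.5000: 14.170613
  t * PV_t at t = 5.0000: 15.353608
  t * PV_t at t = 5.5000: 16.469009
  t * PV_t at t = 6.0000: 17.519446
  t * PV_t at t = 6.5000: 18.507460
  t * PV_t at t = 7.0000: 511.473607
Macaulay duration D = (sum_t t * PV_t) / P = 655.215926 / 116.310737 = 5.633323

Answer: Macaulay duration = 5.6333 years


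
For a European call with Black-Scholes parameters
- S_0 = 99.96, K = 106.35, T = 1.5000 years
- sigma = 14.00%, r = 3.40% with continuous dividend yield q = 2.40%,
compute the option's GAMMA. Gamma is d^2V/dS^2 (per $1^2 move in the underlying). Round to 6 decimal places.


Answer: Gamma = 0.022059

Derivation:
d1 = -0.1881758422; d2 = -0.3596401242
phi(d1) = 0.3919411386; exp(-qT) = 0.9646402935; exp(-rT) = 0.9502786705
Gamma = exp(-qT) * phi(d1) / (S * sigma * sqrt(T)) = 0.9646402935 * 0.3919411386 / (99.9600 * 0.1400 * 1.2247448714) = 0.022059


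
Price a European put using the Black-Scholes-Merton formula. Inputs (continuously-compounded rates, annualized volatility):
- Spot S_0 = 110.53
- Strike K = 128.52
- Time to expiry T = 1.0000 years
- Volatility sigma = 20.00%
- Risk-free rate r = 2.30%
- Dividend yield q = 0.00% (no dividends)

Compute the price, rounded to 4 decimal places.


d1 = (ln(S/K) + (r - q + 0.5*sigma^2) * T) / (sigma * sqrt(T)) = -0.53898778
d2 = d1 - sigma * sqrt(T) = -0.73898778
exp(-rT) = 0.97726248; exp(-qT) = 1.00000000
P = K * exp(-rT) * N(-d2) - S_0 * exp(-qT) * N(-d1)
N(-d1) = 0.70505236; N(-d2) = 0.77004279
P = 128.5200 * 0.97726248 * 0.77004279 - 110.5300 * 1.00000000 * 0.70505236 = 18.7862

Answer: Price = 18.7862


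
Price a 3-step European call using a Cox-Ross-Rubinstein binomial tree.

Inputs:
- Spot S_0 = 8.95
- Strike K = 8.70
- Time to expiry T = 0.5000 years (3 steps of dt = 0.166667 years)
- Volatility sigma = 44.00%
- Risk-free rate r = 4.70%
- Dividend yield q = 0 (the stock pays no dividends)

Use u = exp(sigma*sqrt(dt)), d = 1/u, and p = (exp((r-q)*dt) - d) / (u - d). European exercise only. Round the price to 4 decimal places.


Answer: Price = V(0,0) = 1.4052

Derivation:
dt = T/N = 0.166667
u = exp(sigma*sqrt(dt)) = 1.196774; d = 1/u = 0.835580
p = (exp((r-q)*dt) - d) / (u - d) = 0.476986
Discount per step: exp(-r*dt) = 0.992197
Stock lattice S(k, i) with i counting down-moves:
  k=0: S(0,0) = 8.9500
  k=1: S(1,0) = 10.7111; S(1,1) = 7.4784
  k=2: S(2,0) = 12.8188; S(2,1) = 8.9500; S(2,2) = 6.2488
  k=3: S(3,0) = 15.3412; S(3,1) = 10.7111; S(3,2) = 7.4784; S(3,3) = 5.2214
Terminal payoffs V(N, i) = max(S_T - K, 0):
  V(3,0) = 6.641189; V(3,1) = 2.011123; V(3,2) = 0.000000; V(3,3) = 0.000000
Backward induction: V(k, i) = exp(-r*dt) * [p * V(k+1, i) + (1-p) * V(k+1, i+1)].
  V(2,0) = exp(-r*dt) * [p*6.641189 + (1-p)*2.011123] = 4.186673
  V(2,1) = exp(-r*dt) * [p*2.011123 + (1-p)*0.000000] = 0.951792
  V(2,2) = exp(-r*dt) * [p*0.000000 + (1-p)*0.000000] = 0.000000
  V(1,0) = exp(-r*dt) * [p*4.186673 + (1-p)*0.951792] = 2.475318
  V(1,1) = exp(-r*dt) * [p*0.951792 + (1-p)*0.000000] = 0.450449
  V(0,0) = exp(-r*dt) * [p*2.475318 + (1-p)*0.450449] = 1.405231


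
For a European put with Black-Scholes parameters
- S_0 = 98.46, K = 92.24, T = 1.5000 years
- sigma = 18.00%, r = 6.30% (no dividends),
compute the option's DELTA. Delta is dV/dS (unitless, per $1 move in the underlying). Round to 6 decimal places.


Answer: Delta = -0.201888

Derivation:
d1 = 0.8348972312; d2 = 0.6144431543
phi(d1) = 0.2815443693; exp(-qT) = 1.0000000000; exp(-rT) = 0.9098277346
N(-d1) = 0.2018877869
Delta = -exp(-qT) * N(-d1) = -1.0000000000 * 0.2018877869 = -0.201888


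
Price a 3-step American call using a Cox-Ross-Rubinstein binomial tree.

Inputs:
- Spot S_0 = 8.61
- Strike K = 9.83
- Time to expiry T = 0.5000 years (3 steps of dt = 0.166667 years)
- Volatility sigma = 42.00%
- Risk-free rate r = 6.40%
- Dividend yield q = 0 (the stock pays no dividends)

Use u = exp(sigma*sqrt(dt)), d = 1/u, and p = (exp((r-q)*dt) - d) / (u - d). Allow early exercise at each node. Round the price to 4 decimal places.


dt = T/N = 0.166667
u = exp(sigma*sqrt(dt)) = 1.187042; d = 1/u = 0.842430
p = (exp((r-q)*dt) - d) / (u - d) = 0.488357
Discount per step: exp(-r*dt) = 0.989390
Stock lattice S(k, i) with i counting down-moves:
  k=0: S(0,0) = 8.6100
  k=1: S(1,0) = 10.2204; S(1,1) = 7.2533
  k=2: S(2,0) = 12.1321; S(2,1) = 8.6100; S(2,2) = 6.1104
  k=3: S(3,0) = 14.4013; S(3,1) = 10.2204; S(3,2) = 7.2533; S(3,3) = 5.1476
Terminal payoffs V(N, i) = max(S_T - K, 0):
  V(3,0) = 4.571281; V(3,1) = 0.390429; V(3,2) = 0.000000; V(3,3) = 0.000000
Backward induction: V(k, i) = exp(-r*dt) * [p * V(k+1, i) + (1-p) * V(k+1, i+1)]; then take max(V_cont, immediate exercise) for American.
  V(2,0) = exp(-r*dt) * [p*4.571281 + (1-p)*0.390429] = 2.406372; exercise = 2.302076; V(2,0) = max -> 2.406372
  V(2,1) = exp(-r*dt) * [p*0.390429 + (1-p)*0.000000] = 0.188646; exercise = 0.000000; V(2,1) = max -> 0.188646
  V(2,2) = exp(-r*dt) * [p*0.000000 + (1-p)*0.000000] = 0.000000; exercise = 0.000000; V(2,2) = max -> 0.000000
  V(1,0) = exp(-r*dt) * [p*2.406372 + (1-p)*0.188646] = 1.258196; exercise = 0.390429; V(1,0) = max -> 1.258196
  V(1,1) = exp(-r*dt) * [p*0.188646 + (1-p)*0.000000] = 0.091149; exercise = 0.000000; V(1,1) = max -> 0.091149
  V(0,0) = exp(-r*dt) * [p*1.258196 + (1-p)*0.091149] = 0.654070; exercise = 0.000000; V(0,0) = max -> 0.654070

Answer: Price = V(0,0) = 0.6541


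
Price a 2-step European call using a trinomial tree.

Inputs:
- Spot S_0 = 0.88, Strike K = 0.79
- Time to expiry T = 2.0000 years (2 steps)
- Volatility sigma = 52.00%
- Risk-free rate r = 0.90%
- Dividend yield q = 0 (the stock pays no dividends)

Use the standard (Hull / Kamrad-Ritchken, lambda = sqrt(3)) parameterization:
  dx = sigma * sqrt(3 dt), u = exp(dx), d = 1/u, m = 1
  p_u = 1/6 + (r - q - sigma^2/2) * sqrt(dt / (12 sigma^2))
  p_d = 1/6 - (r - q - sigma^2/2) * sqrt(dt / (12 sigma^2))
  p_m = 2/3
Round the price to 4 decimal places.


Answer: Price = V(0,0) = 0.2590

Derivation:
dt = T/N = 1.000000; dx = sigma*sqrt(3*dt) = 0.900666
u = exp(dx) = 2.461243; d = 1/u = 0.406299
p_u = 0.096607, p_m = 0.666667, p_d = 0.236726
Discount per step: exp(-r*dt) = 0.991040
Stock lattice S(k, j) with j the centered position index:
  k=0: S(0,+0) = 0.8800
  k=1: S(1,-1) = 0.3575; S(1,+0) = 0.8800; S(1,+1) = 2.1659
  k=2: S(2,-2) = 0.1453; S(2,-1) = 0.3575; S(2,+0) = 0.8800; S(2,+1) = 2.1659; S(2,+2) = 5.3308
Terminal payoffs V(N, j) = max(S_T - K, 0):
  V(2,-2) = 0.000000; V(2,-1) = 0.000000; V(2,+0) = 0.090000; V(2,+1) = 1.375894; V(2,+2) = 4.540790
Backward induction: V(k, j) = exp(-r*dt) * [p_u * V(k+1, j+1) + p_m * V(k+1, j) + p_d * V(k+1, j-1)]
  V(1,-1) = exp(-r*dt) * [p_u*0.090000 + p_m*0.000000 + p_d*0.000000] = 0.008617
  V(1,+0) = exp(-r*dt) * [p_u*1.375894 + p_m*0.090000 + p_d*0.000000] = 0.191193
  V(1,+1) = exp(-r*dt) * [p_u*4.540790 + p_m*1.375894 + p_d*0.090000] = 1.364902
  V(0,+0) = exp(-r*dt) * [p_u*1.364902 + p_m*0.191193 + p_d*0.008617] = 0.259020


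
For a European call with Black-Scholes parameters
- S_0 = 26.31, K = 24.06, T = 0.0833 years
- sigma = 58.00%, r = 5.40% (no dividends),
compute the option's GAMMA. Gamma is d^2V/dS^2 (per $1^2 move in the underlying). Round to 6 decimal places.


d1 = 0.6446169460; d2 = 0.4772188576
phi(d1) = 0.3240997187; exp(-qT) = 1.0000000000; exp(-rT) = 0.9955119017
Gamma = exp(-qT) * phi(d1) / (S * sigma * sqrt(T)) = 1.0000000000 * 0.3240997187 / (26.3100 * 0.5800 * 0.2886173938) = 0.073588

Answer: Gamma = 0.073588


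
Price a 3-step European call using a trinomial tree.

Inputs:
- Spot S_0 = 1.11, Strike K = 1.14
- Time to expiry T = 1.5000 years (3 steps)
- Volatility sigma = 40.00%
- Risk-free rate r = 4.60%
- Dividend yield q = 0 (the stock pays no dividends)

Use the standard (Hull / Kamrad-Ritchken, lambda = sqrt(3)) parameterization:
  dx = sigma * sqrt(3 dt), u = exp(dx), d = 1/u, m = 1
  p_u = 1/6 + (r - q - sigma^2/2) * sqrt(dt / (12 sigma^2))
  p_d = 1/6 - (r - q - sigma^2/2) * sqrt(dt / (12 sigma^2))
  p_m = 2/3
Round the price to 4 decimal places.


dt = T/N = 0.500000; dx = sigma*sqrt(3*dt) = 0.489898
u = exp(dx) = 1.632150; d = 1/u = 0.612689
p_u = 0.149316, p_m = 0.666667, p_d = 0.184017
Discount per step: exp(-r*dt) = 0.977262
Stock lattice S(k, j) with j the centered position index:
  k=0: S(0,+0) = 1.1100
  k=1: S(1,-1) = 0.6801; S(1,+0) = 1.1100; S(1,+1) = 1.8117
  k=2: S(2,-2) = 0.4167; S(2,-1) = 0.6801; S(2,+0) = 1.1100; S(2,+1) = 1.8117; S(2,+2) = 2.9569
  k=3: S(3,-3) = 0.2553; S(3,-2) = 0.4167; S(3,-1) = 0.6801; S(3,+0) = 1.1100; S(3,+1) = 1.8117; S(3,+2) = 2.9569; S(3,+3) = 4.8262
Terminal payoffs V(N, j) = max(S_T - K, 0):
  V(3,-3) = 0.000000; V(3,-2) = 0.000000; V(3,-1) = 0.000000; V(3,+0) = 0.000000; V(3,+1) = 0.671686; V(3,+2) = 1.816943; V(3,+3) = 3.686173
Backward induction: V(k, j) = exp(-r*dt) * [p_u * V(k+1, j+1) + p_m * V(k+1, j) + p_d * V(k+1, j-1)]
  V(2,-2) = exp(-r*dt) * [p_u*0.000000 + p_m*0.000000 + p_d*0.000000] = 0.000000
  V(2,-1) = exp(-r*dt) * [p_u*0.000000 + p_m*0.000000 + p_d*0.000000] = 0.000000
  V(2,+0) = exp(-r*dt) * [p_u*0.671686 + p_m*0.000000 + p_d*0.000000] = 0.098013
  V(2,+1) = exp(-r*dt) * [p_u*1.816943 + p_m*0.671686 + p_d*0.000000] = 0.702739
  V(2,+2) = exp(-r*dt) * [p_u*3.686173 + p_m*1.816943 + p_d*0.671686] = 1.842435
  V(1,-1) = exp(-r*dt) * [p_u*0.098013 + p_m*0.000000 + p_d*0.000000] = 0.014302
  V(1,+0) = exp(-r*dt) * [p_u*0.702739 + p_m*0.098013 + p_d*0.000000] = 0.166401
  V(1,+1) = exp(-r*dt) * [p_u*1.842435 + p_m*0.702739 + p_d*0.098013] = 0.744317
  V(0,+0) = exp(-r*dt) * [p_u*0.744317 + p_m*0.166401 + p_d*0.014302] = 0.219595

Answer: Price = V(0,0) = 0.2196


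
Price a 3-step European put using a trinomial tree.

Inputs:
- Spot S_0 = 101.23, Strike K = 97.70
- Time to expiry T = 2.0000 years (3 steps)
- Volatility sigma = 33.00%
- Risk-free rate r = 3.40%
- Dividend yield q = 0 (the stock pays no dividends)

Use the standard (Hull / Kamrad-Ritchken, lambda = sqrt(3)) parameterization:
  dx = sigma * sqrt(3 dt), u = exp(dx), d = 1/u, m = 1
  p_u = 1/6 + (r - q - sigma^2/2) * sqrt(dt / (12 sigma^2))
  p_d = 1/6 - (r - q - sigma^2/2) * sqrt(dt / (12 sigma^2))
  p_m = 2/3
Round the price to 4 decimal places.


dt = T/N = 0.666667; dx = sigma*sqrt(3*dt) = 0.466690
u = exp(dx) = 1.594708; d = 1/u = 0.627074
p_u = 0.152060, p_m = 0.666667, p_d = 0.181273
Discount per step: exp(-r*dt) = 0.977588
Stock lattice S(k, j) with j the centered position index:
  k=0: S(0,+0) = 101.2300
  k=1: S(1,-1) = 63.4787; S(1,+0) = 101.2300; S(1,+1) = 161.4323
  k=2: S(2,-2) = 39.8059; S(2,-1) = 63.4787; S(2,+0) = 101.2300; S(2,+1) = 161.4323; S(2,+2) = 257.4373
  k=3: S(3,-3) = 24.9612; S(3,-2) = 39.8059; S(3,-1) = 63.4787; S(3,+0) = 101.2300; S(3,+1) = 161.4323; S(3,+2) = 257.4373; S(3,+3) = 410.5372
Terminal payoffs V(N, j) = max(K - S_T, 0):
  V(3,-3) = 72.738772; V(3,-2) = 57.894137; V(3,-1) = 34.221283; V(3,+0) = 0.000000; V(3,+1) = 0.000000; V(3,+2) = 0.000000; V(3,+3) = 0.000000
Backward induction: V(k, j) = exp(-r*dt) * [p_u * V(k+1, j+1) + p_m * V(k+1, j) + p_d * V(k+1, j-1)]
  V(2,-2) = exp(-r*dt) * [p_u*34.221283 + p_m*57.894137 + p_d*72.738772] = 55.708230
  V(2,-1) = exp(-r*dt) * [p_u*0.000000 + p_m*34.221283 + p_d*57.894137] = 32.562329
  V(2,+0) = exp(-r*dt) * [p_u*0.000000 + p_m*0.000000 + p_d*34.221283] = 6.064368
  V(2,+1) = exp(-r*dt) * [p_u*0.000000 + p_m*0.000000 + p_d*0.000000] = 0.000000
  V(2,+2) = exp(-r*dt) * [p_u*0.000000 + p_m*0.000000 + p_d*0.000000] = 0.000000
  V(1,-1) = exp(-r*dt) * [p_u*6.064368 + p_m*32.562329 + p_d*55.708230] = 31.995262
  V(1,+0) = exp(-r*dt) * [p_u*0.000000 + p_m*6.064368 + p_d*32.562329] = 9.722688
  V(1,+1) = exp(-r*dt) * [p_u*0.000000 + p_m*0.000000 + p_d*6.064368] = 1.074669
  V(0,+0) = exp(-r*dt) * [p_u*1.074669 + p_m*9.722688 + p_d*31.995262] = 12.166170

Answer: Price = V(0,0) = 12.1662


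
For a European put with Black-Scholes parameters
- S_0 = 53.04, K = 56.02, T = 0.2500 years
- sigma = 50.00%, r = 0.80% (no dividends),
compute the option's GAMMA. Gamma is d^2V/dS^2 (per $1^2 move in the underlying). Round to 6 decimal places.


d1 = -0.0856496958; d2 = -0.3356496958
phi(d1) = 0.3974816663; exp(-qT) = 1.0000000000; exp(-rT) = 0.9980019987
Gamma = exp(-qT) * phi(d1) / (S * sigma * sqrt(T)) = 1.0000000000 * 0.3974816663 / (53.0400 * 0.5000 * 0.5000000000) = 0.029976

Answer: Gamma = 0.029976


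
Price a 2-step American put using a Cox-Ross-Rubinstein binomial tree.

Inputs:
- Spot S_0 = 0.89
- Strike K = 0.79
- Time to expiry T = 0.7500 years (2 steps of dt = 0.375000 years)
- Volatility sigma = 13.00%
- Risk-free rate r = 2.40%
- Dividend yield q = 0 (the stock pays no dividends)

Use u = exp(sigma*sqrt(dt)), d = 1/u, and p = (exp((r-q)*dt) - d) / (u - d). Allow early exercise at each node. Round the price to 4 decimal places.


Answer: Price = V(0,0) = 0.0065

Derivation:
dt = T/N = 0.375000
u = exp(sigma*sqrt(dt)) = 1.082863; d = 1/u = 0.923478
p = (exp((r-q)*dt) - d) / (u - d) = 0.536830
Discount per step: exp(-r*dt) = 0.991040
Stock lattice S(k, i) with i counting down-moves:
  k=0: S(0,0) = 0.8900
  k=1: S(1,0) = 0.9637; S(1,1) = 0.8219
  k=2: S(2,0) = 1.0436; S(2,1) = 0.8900; S(2,2) = 0.7590
Terminal payoffs V(N, i) = max(K - S_T, 0):
  V(2,0) = 0.000000; V(2,1) = 0.000000; V(2,2) = 0.030998
Backward induction: V(k, i) = exp(-r*dt) * [p * V(k+1, i) + (1-p) * V(k+1, i+1)]; then take max(V_cont, immediate exercise) for American.
  V(1,0) = exp(-r*dt) * [p*0.000000 + (1-p)*0.000000] = 0.000000; exercise = 0.000000; V(1,0) = max -> 0.000000
  V(1,1) = exp(-r*dt) * [p*0.000000 + (1-p)*0.030998] = 0.014229; exercise = 0.000000; V(1,1) = max -> 0.014229
  V(0,0) = exp(-r*dt) * [p*0.000000 + (1-p)*0.014229] = 0.006531; exercise = 0.000000; V(0,0) = max -> 0.006531


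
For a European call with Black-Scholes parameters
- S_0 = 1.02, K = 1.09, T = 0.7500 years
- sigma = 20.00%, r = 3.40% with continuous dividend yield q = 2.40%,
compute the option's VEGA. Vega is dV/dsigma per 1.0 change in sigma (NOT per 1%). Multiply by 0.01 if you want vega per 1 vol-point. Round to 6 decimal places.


d1 = -0.2533128287; d2 = -0.4265179094
phi(d1) = 0.3863458880; exp(-qT) = 0.9821610324; exp(-rT) = 0.9748223790
Vega = S * exp(-qT) * phi(d1) * sqrt(T) = 1.0200 * 0.9821610324 * 0.3863458880 * 0.8660254038 = 0.335189

Answer: Vega = 0.335189


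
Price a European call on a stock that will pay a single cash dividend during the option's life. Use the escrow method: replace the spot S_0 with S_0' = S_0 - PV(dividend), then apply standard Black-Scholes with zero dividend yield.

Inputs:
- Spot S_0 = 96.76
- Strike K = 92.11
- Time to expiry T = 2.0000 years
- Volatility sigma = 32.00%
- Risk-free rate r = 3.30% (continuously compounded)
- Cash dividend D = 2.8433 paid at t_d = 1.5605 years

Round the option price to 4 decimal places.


Answer: Price = 20.3445

Derivation:
PV(D) = D * exp(-r * t_d) = 2.8433 * 0.94980697 = 2.70058617
S_0' = S_0 - PV(D) = 96.7600 - 2.70058617 = 94.05941383
d1 = (ln(S_0'/K) + (r + sigma^2/2)*T) / (sigma*sqrt(T)) = 0.41839316
d2 = d1 - sigma*sqrt(T) = -0.03415518
exp(-rT) = 0.93613086
N(d1) = 0.66217016; N(d2) = 0.48637670
C = S_0' * N(d1) - K * exp(-rT) * N(d2) = 94.05941383 * 0.66217016 - 92.1100 * 0.93613086 * 0.48637670 = 20.3445


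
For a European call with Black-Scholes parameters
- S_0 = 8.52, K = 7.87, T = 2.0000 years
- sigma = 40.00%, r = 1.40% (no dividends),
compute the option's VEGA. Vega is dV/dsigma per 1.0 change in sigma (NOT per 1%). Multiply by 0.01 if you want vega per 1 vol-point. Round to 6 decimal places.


d1 = 0.4726271292; d2 = -0.0930582958
phi(d1) = 0.3567832820; exp(-qT) = 1.0000000000; exp(-rT) = 0.9723883668
Vega = S * exp(-qT) * phi(d1) * sqrt(T) = 8.5200 * 1.0000000000 * 0.3567832820 * 1.4142135624 = 4.298917

Answer: Vega = 4.298917


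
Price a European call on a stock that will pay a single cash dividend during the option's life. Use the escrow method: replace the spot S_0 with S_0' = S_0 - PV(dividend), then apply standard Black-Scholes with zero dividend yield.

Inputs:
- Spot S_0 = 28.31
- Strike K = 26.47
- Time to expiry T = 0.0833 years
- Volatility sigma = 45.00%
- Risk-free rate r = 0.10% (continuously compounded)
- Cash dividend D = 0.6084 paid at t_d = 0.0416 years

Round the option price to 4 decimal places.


PV(D) = D * exp(-r * t_d) = 0.6084 * 0.99995840 = 0.60837469
S_0' = S_0 - PV(D) = 28.3100 - 0.60837469 = 27.70162531
d1 = (ln(S_0'/K) + (r + sigma^2/2)*T) / (sigma*sqrt(T)) = 0.41574838
d2 = d1 - sigma*sqrt(T) = 0.28587055
exp(-rT) = 0.99991670
N(d1) = 0.66120293; N(d2) = 0.61251136
C = S_0' * N(d1) - K * exp(-rT) * N(d2) = 27.70162531 * 0.66120293 - 26.4700 * 0.99991670 * 0.61251136 = 2.1046

Answer: Price = 2.1046


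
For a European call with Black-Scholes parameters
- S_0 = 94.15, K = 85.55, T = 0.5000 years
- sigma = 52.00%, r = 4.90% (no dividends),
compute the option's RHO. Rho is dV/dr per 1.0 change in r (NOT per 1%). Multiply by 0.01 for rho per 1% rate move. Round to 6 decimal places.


Answer: Rho = 23.247814

Derivation:
d1 = 0.5109886887; d2 = 0.1432931624
phi(d1) = 0.3501151239; exp(-qT) = 1.0000000000; exp(-rT) = 0.9757976889
N(d2) = 0.5569706722
Rho = K*T*exp(-rT)*N(d2) = 85.5500 * 0.5000 * 0.9757976889 * 0.5569706722 = 23.247814


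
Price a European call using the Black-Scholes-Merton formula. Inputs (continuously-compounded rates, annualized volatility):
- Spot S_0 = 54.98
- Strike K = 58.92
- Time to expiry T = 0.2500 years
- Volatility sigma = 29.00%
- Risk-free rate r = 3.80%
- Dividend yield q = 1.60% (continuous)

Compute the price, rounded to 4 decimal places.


d1 = (ln(S/K) + (r - q + 0.5*sigma^2) * T) / (sigma * sqrt(T)) = -0.36688696
d2 = d1 - sigma * sqrt(T) = -0.51188696
exp(-rT) = 0.99054498; exp(-qT) = 0.99600799
C = S_0 * exp(-qT) * N(d1) - K * exp(-rT) * N(d2)
N(d1) = 0.35685167; N(d2) = 0.30436506
C = 54.9800 * 0.99600799 * 0.35685167 - 58.9200 * 0.99054498 * 0.30436506 = 1.7778

Answer: Price = 1.7778


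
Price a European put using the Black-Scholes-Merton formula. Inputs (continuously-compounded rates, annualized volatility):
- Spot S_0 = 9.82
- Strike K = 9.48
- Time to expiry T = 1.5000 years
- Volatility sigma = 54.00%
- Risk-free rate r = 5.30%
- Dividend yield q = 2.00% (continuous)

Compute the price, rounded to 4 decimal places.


Answer: Price = 2.0006

Derivation:
d1 = (ln(S/K) + (r - q + 0.5*sigma^2) * T) / (sigma * sqrt(T)) = 0.45880577
d2 = d1 - sigma * sqrt(T) = -0.20255646
exp(-rT) = 0.92357802; exp(-qT) = 0.97044553
P = K * exp(-rT) * N(-d2) - S_0 * exp(-qT) * N(-d1)
N(-d1) = 0.32318683; N(-d2) = 0.58025914
P = 9.4800 * 0.92357802 * 0.58025914 - 9.8200 * 0.97044553 * 0.32318683 = 2.0006


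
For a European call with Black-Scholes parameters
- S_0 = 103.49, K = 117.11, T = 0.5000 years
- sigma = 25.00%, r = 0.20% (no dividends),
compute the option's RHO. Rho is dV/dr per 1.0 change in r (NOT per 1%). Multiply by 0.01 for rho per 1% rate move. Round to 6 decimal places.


d1 = -0.6053607586; d2 = -0.7821374539
phi(d1) = 0.3321497501; exp(-qT) = 1.0000000000; exp(-rT) = 0.9990004998
N(d2) = 0.2170668987
Rho = K*T*exp(-rT)*N(d2) = 117.1100 * 0.5000 * 0.9990004998 * 0.2170668987 = 12.697648

Answer: Rho = 12.697648


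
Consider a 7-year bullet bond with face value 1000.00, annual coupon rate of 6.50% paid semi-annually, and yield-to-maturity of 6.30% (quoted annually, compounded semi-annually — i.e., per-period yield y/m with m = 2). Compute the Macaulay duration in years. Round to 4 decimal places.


Coupon per period c = face * coupon_rate / m = 32.500000
Periods per year m = 2; per-period yield y/m = 0.031500
Number of cashflows N = 14
Cashflows (t years, CF_t, discount factor 1/(1+y/m)^(m*t), PV):
  t = 0.5000: CF_t = 32.500000, DF = 0.969462, PV = 31.507513
  t = 1.0000: CF_t = 32.500000, DF = 0.939856, PV = 30.545335
  t = 1.5000: CF_t = 32.500000, DF = 0.911155, PV = 29.612540
  t = 2.0000: CF_t = 32.500000, DF = 0.883330, PV = 28.708231
  t = 2.5000: CF_t = 32.500000, DF = 0.856355, PV = 27.831538
  t = 3.0000: CF_t = 32.500000, DF = 0.830204, PV = 26.981617
  t = 3.5000: CF_t = 32.500000, DF = 0.804851, PV = 26.157651
  t = 4.0000: CF_t = 32.500000, DF = 0.780272, PV = 25.358847
  t = 4.5000: CF_t = 32.500000, DF = 0.756444, PV = 24.584437
  t = 5.0000: CF_t = 32.500000, DF = 0.733344, PV = 23.833676
  t = 5.5000: CF_t = 32.500000, DF = 0.710949, PV = 23.105842
  t = 6.0000: CF_t = 32.500000, DF = 0.689238, PV = 22.400235
  t = 6.5000: CF_t = 32.500000, DF = 0.668190, PV = 21.716175
  t = 7.0000: CF_t = 1032.500000, DF = 0.647785, PV = 668.837797
Price P = sum_t PV_t = 1011.181435
Macaulay numerator sum_t t * PV_t:
  t * PV_t at t = 0.5000: 15.753757
  t * PV_t at t = 1.0000: 30.545335
  t * PV_t at t = 1.5000: 44.418810
  t * PV_t at t = 2.0000: 57.416462
  t * PV_t at t = 2.5000: 69.578844
  t * PV_t at t = 3.0000: 80.944850
  t * PV_t at t = 3.5000: 91.551777
  t * PV_t at t = 4.0000: 101.435388
  t * PV_t at t = 4.5000: 110.629967
  t * PV_t at t = 5.0000: 119.168382
  t * PV_t at t = 5.5000: 127.082133
  t * PV_t at t = 6.0000: 134.401410
  t * PV_t at t = 6.5000: 141.155140
  t * PV_t at t = 7.0000: 4681.864582
Macaulay duration D = (sum_t t * PV_t) / P = 5805.946837 / 1011.181435 = 5.741746

Answer: Macaulay duration = 5.7417 years
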